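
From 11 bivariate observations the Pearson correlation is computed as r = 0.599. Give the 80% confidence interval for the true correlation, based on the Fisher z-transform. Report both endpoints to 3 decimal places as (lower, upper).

(0.234, 0.816)

Fisher z: z_r = atanh(r) = ½·ln((1+0.599)/(1−0.599)) = 0.691586
SE(z) = 1/√(n−3) = 1/√8 = 0.353553
80% ⇒ z* = 1.282; margin = 1.282·0.353553 = 0.453255
CI on z-scale: (0.238331, 1.144841)
Back-transform: tanh(0.238331) = 0.233919, tanh(1.144841) = 0.816038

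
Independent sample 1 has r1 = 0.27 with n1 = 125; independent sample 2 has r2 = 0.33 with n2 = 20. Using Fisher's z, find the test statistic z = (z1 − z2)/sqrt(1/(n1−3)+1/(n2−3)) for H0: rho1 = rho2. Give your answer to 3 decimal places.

z1 = atanh(0.27) = 0.276864,  z2 = atanh(0.33) = 0.342828
SE = √(1/(n1−3) + 1/(n2−3)) = √(1/122 + 1/17) = √(0.0081967 + 0.0588235) = √0.0670202 = 0.258883
z = (z1 − z2)/SE = (0.276864 − 0.342828) / 0.258883 = -0.065964 / 0.258883 = -0.255

-0.255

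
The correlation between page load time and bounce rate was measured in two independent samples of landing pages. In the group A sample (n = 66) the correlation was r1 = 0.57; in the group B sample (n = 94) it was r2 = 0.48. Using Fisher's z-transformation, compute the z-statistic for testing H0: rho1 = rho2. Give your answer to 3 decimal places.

z1 = atanh(0.57) = 0.647523,  z2 = atanh(0.48) = 0.522984
SE = √(1/(n1−3) + 1/(n2−3)) = √(1/63 + 1/91) = √(0.0158730 + 0.0109890) = √0.0268620 = 0.163896
z = (z1 − z2)/SE = (0.647523 − 0.522984) / 0.163896 = 0.124539 / 0.163896 = 0.760

0.760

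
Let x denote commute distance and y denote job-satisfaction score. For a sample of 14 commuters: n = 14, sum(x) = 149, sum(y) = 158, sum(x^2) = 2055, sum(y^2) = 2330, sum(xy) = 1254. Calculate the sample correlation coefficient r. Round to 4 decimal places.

S_xy = nΣxy − ΣxΣy = 14·1254 − 149·158 = 17556 − 23542 = -5986
S_xx = nΣx² − (Σx)² = 14·2055 − 149² = 28770 − 22201 = 6569
S_yy = nΣy² − (Σy)² = 14·2330 − 158² = 32620 − 24964 = 7656
r = S_xy / √(S_xx·S_yy) = -5986 / √(6569·7656) = -5986 / √50292264 = -5986 / 7091.7039 = -0.8441

-0.8441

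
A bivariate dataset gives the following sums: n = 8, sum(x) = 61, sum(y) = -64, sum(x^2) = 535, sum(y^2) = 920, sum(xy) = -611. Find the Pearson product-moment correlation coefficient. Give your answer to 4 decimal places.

-0.7285

S_xy = nΣxy − ΣxΣy = 8·(-611) − 61·(-64) = -4888 − (-3904) = -984
S_xx = nΣx² − (Σx)² = 8·535 − 61² = 4280 − 3721 = 559
S_yy = nΣy² − (Σy)² = 8·920 − (-64)² = 7360 − 4096 = 3264
r = S_xy / √(S_xx·S_yy) = -984 / √(559·3264) = -984 / √1824576 = -984 / 1350.7687 = -0.7285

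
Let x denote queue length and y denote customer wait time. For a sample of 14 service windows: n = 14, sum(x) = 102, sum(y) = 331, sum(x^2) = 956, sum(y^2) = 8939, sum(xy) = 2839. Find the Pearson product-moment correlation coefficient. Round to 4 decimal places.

0.8781

S_xy = nΣxy − ΣxΣy = 14·2839 − 102·331 = 39746 − 33762 = 5984
S_xx = nΣx² − (Σx)² = 14·956 − 102² = 13384 − 10404 = 2980
S_yy = nΣy² − (Σy)² = 14·8939 − 331² = 125146 − 109561 = 15585
r = S_xy / √(S_xx·S_yy) = 5984 / √(2980·15585) = 5984 / √46443300 = 5984 / 6814.9321 = 0.8781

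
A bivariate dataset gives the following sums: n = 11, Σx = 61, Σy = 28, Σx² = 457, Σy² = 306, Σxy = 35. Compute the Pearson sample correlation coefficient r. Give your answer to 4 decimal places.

Numerator: nΣxy − (Σx)(Σy) = 11·35 − (61)(28) = -1323
Denominator: √[(nΣx²−(Σx)²)(nΣy²−(Σy)²)]
  nΣx²−(Σx)² = 11·457 − 3721 = 1306;  nΣy²−(Σy)² = 11·306 − 784 = 2582
  √(1306·2582) = √3372092 = 1836.3257
r = -1323 / 1836.3257 = -0.7205

-0.7205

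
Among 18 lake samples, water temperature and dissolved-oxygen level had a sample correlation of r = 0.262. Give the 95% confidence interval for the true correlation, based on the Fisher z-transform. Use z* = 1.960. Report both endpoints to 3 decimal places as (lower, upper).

(-0.233, 0.649)

z_r = atanh(0.262) = 0.268255;  SE = 1/√(n−3) = 1/√15 = 0.258199
z-limits: 0.268255 ± 1.960·0.258199 = 0.268255 ± 0.506070 = [-0.237815, 0.774325]
ρ-limits: (tanh -0.237815, tanh 0.774325) = (-0.233, 0.649)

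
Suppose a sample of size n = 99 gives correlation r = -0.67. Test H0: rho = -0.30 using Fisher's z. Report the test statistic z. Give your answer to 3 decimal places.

-4.911

Fisher z: atanh(-0.67) = -0.810743, atanh(-0.30) = -0.309520
z = (z_r − z_0)·√(n−3) = (-0.810743 − (-0.309520))·√96 = -0.501223 · 9.797959 = -4.911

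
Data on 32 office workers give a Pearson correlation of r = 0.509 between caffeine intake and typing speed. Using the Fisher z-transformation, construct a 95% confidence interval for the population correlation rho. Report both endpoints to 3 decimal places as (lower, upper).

z_r = atanh(0.509) = 0.561379;  SE = 1/√(n−3) = 1/√29 = 0.185695
z-limits: 0.561379 ± 1.960·0.185695 = 0.561379 ± 0.363962 = [0.197417, 0.925341]
ρ-limits: (tanh 0.197417, tanh 0.925341) = (0.195, 0.728)

(0.195, 0.728)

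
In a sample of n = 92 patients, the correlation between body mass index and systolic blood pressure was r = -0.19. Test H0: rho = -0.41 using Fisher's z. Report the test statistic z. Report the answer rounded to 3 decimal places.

2.295

z_r = atanh(-0.19) = -0.192337,  z_0 = atanh(-0.41) = -0.435611
SE = 1/√(n−3) = 1/√89 = 0.106000
z = (z_r − z_0)/SE = (-0.192337 − (-0.435611)) / 0.106000 = 0.243274 / 0.106000 = 2.295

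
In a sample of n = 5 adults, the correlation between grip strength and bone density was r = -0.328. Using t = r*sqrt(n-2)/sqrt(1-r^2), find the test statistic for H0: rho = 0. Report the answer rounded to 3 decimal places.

1 − r² = 1 − 0.107584 = 0.892416;  √(1−r²) = 0.944678
√(n−2) = √3 = 1.732051
t = r·√(n−2)/√(1−r²) = -0.328 · 1.732051 / 0.944678 = -0.601

-0.601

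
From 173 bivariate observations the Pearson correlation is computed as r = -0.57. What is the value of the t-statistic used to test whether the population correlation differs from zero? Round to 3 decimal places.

-9.072

t = r·√(n−2) / √(1−r²) with r = -0.57, n = 173
  = -0.57·√171 / √(1 − 0.3249)
  = -0.57·13.076697 / 0.821645
  = -7.453717 / 0.821645 = -9.072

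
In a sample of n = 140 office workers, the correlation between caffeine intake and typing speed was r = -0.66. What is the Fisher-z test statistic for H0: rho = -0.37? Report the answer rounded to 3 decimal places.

z_r = atanh(-0.66) = -0.792814,  z_0 = atanh(-0.37) = -0.388423
SE = 1/√(n−3) = 1/√137 = 0.085436
z = (z_r − z_0)/SE = (-0.792814 − (-0.388423)) / 0.085436 = -0.404391 / 0.085436 = -4.733

-4.733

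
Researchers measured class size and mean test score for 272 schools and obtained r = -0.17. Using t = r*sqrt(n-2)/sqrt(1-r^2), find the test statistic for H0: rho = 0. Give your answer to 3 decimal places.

-2.835

1 − r² = 1 − 0.0289 = 0.9711;  √(1−r²) = 0.985444
√(n−2) = √270 = 16.431677
t = r·√(n−2)/√(1−r²) = -0.17 · 16.431677 / 0.985444 = -2.835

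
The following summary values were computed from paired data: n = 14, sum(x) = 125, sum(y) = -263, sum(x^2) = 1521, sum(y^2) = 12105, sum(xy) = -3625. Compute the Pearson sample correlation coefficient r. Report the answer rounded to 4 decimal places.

Numerator: nΣxy − (Σx)(Σy) = 14·(-3625) − (125)(-263) = -17875
Denominator: √[(nΣx²−(Σx)²)(nΣy²−(Σy)²)]
  nΣx²−(Σx)² = 14·1521 − 15625 = 5669;  nΣy²−(Σy)² = 14·12105 − 69169 = 100301
  √(5669·100301) = √568606369 = 23845.4685
r = -17875 / 23845.4685 = -0.7496

-0.7496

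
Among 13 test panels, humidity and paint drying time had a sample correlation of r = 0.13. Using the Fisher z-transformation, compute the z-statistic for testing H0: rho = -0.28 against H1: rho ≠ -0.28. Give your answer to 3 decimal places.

z_r = atanh(0.13) = 0.130740,  z_0 = atanh(-0.28) = -0.287682
SE = 1/√(n−3) = 1/√10 = 0.316228
z = (z_r − z_0)/SE = (0.130740 − (-0.287682)) / 0.316228 = 0.418422 / 0.316228 = 1.323

1.323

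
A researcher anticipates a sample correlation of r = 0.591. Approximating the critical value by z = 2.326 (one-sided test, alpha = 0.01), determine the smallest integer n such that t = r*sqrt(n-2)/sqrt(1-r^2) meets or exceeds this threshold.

13

r√(n−2)/√(1−r²) ≥ 2.326  ⇔  n−2 ≥ (2.326)²·(1−r²)/r²
(1−r²)/r² = (1−0.349281)/0.349281 = 1.8630
n ≥ 2 + 5.410276·1.8630 = 2 + 10.0793 = 12.0793
⌈12.0793⌉ = 13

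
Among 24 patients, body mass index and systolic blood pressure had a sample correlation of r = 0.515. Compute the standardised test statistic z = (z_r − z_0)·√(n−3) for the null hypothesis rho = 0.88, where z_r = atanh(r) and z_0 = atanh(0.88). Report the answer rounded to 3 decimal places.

-3.695

Fisher z: atanh(0.515) = 0.569511, atanh(0.88) = 1.375768
z = (z_r − z_0)·√(n−3) = (0.569511 − 1.375768)·√21 = -0.806257 · 4.582576 = -3.695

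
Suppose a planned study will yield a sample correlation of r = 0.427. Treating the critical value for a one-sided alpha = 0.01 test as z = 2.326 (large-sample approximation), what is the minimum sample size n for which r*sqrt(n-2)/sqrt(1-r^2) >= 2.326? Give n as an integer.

r√(n−2)/√(1−r²) ≥ 2.326  ⇔  n−2 ≥ (2.326)²·(1−r²)/r²
(1−r²)/r² = (1−0.182329)/0.182329 = 4.4846
n ≥ 2 + 5.410276·4.4846 = 2 + 24.2629 = 26.2629
⌈26.2629⌉ = 27

27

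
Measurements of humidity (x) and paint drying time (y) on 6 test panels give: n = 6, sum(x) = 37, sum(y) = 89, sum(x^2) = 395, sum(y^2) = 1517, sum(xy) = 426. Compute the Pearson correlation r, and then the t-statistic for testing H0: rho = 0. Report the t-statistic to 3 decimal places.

S_xy = nΣxy − ΣxΣy = 6·426 − 37·89 = 2556 − 3293 = -737
S_xx = nΣx² − (Σx)² = 6·395 − 37² = 2370 − 1369 = 1001
S_yy = nΣy² − (Σy)² = 6·1517 − 89² = 9102 − 7921 = 1181
r = S_xy / √(S_xx·S_yy) = -737 / √(1001·1181) = -737 / √1182181 = -737 / 1087.2815 = -0.6778
t = r·√(n−2)/√(1−r²) = -0.6778·√4 / √(1−0.459413) = -1.355600 / 0.735246 = -1.844

-1.844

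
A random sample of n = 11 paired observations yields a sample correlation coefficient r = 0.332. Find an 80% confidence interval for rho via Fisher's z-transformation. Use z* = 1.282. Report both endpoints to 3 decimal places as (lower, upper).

Fisher z: z_r = atanh(r) = ½·ln((1+0.332)/(1−0.332)) = 0.345074
SE(z) = 1/√(n−3) = 1/√8 = 0.353553
80% ⇒ z* = 1.282; margin = 1.282·0.353553 = 0.453255
CI on z-scale: (-0.108181, 0.798329)
Back-transform: tanh(-0.108181) = -0.107761, tanh(0.798329) = 0.663102

(-0.108, 0.663)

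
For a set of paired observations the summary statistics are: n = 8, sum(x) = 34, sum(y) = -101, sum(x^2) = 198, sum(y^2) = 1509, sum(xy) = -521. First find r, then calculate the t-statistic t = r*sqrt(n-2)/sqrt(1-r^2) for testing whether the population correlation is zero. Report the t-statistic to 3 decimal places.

S_xy = nΣxy − ΣxΣy = 8·(-521) − 34·(-101) = -4168 − (-3434) = -734
S_xx = nΣx² − (Σx)² = 8·198 − 34² = 1584 − 1156 = 428
S_yy = nΣy² − (Σy)² = 8·1509 − (-101)² = 12072 − 10201 = 1871
r = S_xy / √(S_xx·S_yy) = -734 / √(428·1871) = -734 / √800788 = -734 / 894.8676 = -0.8202
t = r·√(n−2)/√(1−r²) = -0.8202·√6 / √(1−0.672728) = -2.009071 / 0.572077 = -3.512

-3.512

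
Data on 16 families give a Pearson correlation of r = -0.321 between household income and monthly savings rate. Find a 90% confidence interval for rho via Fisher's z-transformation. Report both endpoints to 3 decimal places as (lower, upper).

Fisher z: z_r = atanh(r) = ½·ln((1+(-0.321))/(1−(-0.321))) = -0.332762
SE(z) = 1/√(n−3) = 1/√13 = 0.277350
90% ⇒ z* = 1.645; margin = 1.645·0.277350 = 0.456241
CI on z-scale: (-0.789003, 0.123479)
Back-transform: tanh(-0.789003) = -0.657844, tanh(0.123479) = 0.122855

(-0.658, 0.123)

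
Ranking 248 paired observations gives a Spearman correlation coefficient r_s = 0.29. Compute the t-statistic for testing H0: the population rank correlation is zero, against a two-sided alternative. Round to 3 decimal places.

4.753

1 − r_s² = 1 − 0.0841 = 0.9159;  √(1−r_s²) = 0.957027
√(n−2) = √246 = 15.684387
t = r_s·√(n−2)/√(1−r_s²) = 0.29 · 15.684387 / 0.957027 = 4.753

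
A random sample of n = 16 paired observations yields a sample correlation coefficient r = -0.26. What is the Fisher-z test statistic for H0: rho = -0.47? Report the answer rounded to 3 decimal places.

0.880

z_r = atanh(-0.26) = -0.266108,  z_0 = atanh(-0.47) = -0.510070
SE = 1/√(n−3) = 1/√13 = 0.277350
z = (z_r − z_0)/SE = (-0.266108 − (-0.510070)) / 0.277350 = 0.243962 / 0.277350 = 0.880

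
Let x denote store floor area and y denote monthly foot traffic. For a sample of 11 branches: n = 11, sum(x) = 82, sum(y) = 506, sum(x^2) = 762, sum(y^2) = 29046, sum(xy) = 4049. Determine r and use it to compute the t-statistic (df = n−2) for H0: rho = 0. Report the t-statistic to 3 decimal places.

Numerator: nΣxy − (Σx)(Σy) = 11·4049 − (82)(506) = 3047
Denominator: √[(nΣx²−(Σx)²)(nΣy²−(Σy)²)]
  nΣx²−(Σx)² = 11·762 − 6724 = 1658;  nΣy²−(Σy)² = 11·29046 − 256036 = 63470
  √(1658·63470) = √105233260 = 10258.3264
r = 3047 / 10258.3264 = 0.2970
t = r·√(n−2)/√(1−r²) = 0.2970·√9 / √(1−0.088209) = 0.891000 / 0.954877 = 0.933

0.933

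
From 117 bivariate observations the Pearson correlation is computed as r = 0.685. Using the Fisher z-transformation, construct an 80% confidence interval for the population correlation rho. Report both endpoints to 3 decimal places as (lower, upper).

(0.616, 0.744)

Fisher z: z_r = atanh(r) = ½·ln((1+0.685)/(1−0.685)) = 0.838474
SE(z) = 1/√(n−3) = 1/√114 = 0.093659
80% ⇒ z* = 1.282; margin = 1.282·0.093659 = 0.120071
CI on z-scale: (0.718403, 0.958545)
Back-transform: tanh(0.718403) = 0.615919, tanh(0.958545) = 0.743627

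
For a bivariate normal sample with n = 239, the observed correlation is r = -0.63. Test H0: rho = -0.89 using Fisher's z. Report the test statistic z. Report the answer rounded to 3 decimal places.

10.454

Fisher z: atanh(-0.63) = -0.741416, atanh(-0.89) = -1.421926
z = (z_r − z_0)·√(n−3) = (-0.741416 − (-1.421926))·√236 = 0.680510 · 15.362291 = 10.454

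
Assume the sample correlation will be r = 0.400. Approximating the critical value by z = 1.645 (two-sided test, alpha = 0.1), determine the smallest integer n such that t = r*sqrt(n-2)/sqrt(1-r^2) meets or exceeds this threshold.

Need r·√(n−2)/√(1−r²) ≥ 1.645
√(n−2) ≥ 1.645·√(1−0.160000) / 0.400 = 1.645·0.916515 / 0.400 = 3.7692
n−2 ≥ 14.2069  ⇒  n ≥ 16.2069
Smallest integer n = 17

17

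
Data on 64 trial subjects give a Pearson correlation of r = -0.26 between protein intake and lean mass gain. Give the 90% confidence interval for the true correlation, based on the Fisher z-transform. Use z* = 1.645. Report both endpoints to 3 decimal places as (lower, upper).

Fisher z: z_r = atanh(r) = ½·ln((1+(-0.26))/(1−(-0.26))) = -0.266108
SE(z) = 1/√(n−3) = 1/√61 = 0.128037
90% ⇒ z* = 1.645; margin = 1.645·0.128037 = 0.210621
CI on z-scale: (-0.476729, -0.055487)
Back-transform: tanh(-0.476729) = -0.443620, tanh(-0.055487) = -0.055430

(-0.444, -0.055)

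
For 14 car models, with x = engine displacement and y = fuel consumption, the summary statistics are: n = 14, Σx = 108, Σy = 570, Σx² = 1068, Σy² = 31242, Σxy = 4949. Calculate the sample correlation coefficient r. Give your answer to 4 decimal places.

Numerator: nΣxy − (Σx)(Σy) = 14·4949 − (108)(570) = 7726
Denominator: √[(nΣx²−(Σx)²)(nΣy²−(Σy)²)]
  nΣx²−(Σx)² = 14·1068 − 11664 = 3288;  nΣy²−(Σy)² = 14·31242 − 324900 = 112488
  √(3288·112488) = √369860544 = 19231.7587
r = 7726 / 19231.7587 = 0.4017

0.4017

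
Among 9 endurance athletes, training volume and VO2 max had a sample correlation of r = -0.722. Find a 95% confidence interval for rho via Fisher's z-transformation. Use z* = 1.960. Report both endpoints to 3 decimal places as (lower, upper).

z_r = atanh(-0.722) = -0.911810;  SE = 1/√(n−3) = 1/√6 = 0.408248
z-limits: -0.911810 ± 1.960·0.408248 = -0.911810 ± 0.800166 = [-1.711976, -0.111644]
ρ-limits: (tanh -1.711976, tanh -0.111644) = (-0.937, -0.111)

(-0.937, -0.111)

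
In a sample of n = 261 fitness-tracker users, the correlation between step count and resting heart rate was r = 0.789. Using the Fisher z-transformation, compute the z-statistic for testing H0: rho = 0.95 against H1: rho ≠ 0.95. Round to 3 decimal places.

z_r = atanh(0.789) = 1.068777,  z_0 = atanh(0.95) = 1.831781
SE = 1/√(n−3) = 1/√258 = 0.062257
z = (z_r − z_0)/SE = (1.068777 − 1.831781) / 0.062257 = -0.763004 / 0.062257 = -12.256

-12.256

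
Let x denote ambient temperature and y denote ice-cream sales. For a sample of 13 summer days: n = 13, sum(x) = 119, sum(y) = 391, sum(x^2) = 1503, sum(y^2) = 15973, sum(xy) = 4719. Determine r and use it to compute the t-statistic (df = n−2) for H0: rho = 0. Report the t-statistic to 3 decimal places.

5.676

S_xy = nΣxy − ΣxΣy = 13·4719 − 119·391 = 61347 − 46529 = 14818
S_xx = nΣx² − (Σx)² = 13·1503 − 119² = 19539 − 14161 = 5378
S_yy = nΣy² − (Σy)² = 13·15973 − 391² = 207649 − 152881 = 54768
r = S_xy / √(S_xx·S_yy) = 14818 / √(5378·54768) = 14818 / √294542304 = 14818 / 17162.2348 = 0.8634
t = r·√(n−2)/√(1−r²) = 0.8634·√11 / √(1−0.745460) = 2.863574 / 0.504520 = 5.676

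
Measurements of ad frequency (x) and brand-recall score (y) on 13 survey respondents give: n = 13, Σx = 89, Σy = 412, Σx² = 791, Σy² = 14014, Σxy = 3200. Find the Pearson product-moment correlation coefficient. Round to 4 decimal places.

0.9099

S_xy = nΣxy − ΣxΣy = 13·3200 − 89·412 = 41600 − 36668 = 4932
S_xx = nΣx² − (Σx)² = 13·791 − 89² = 10283 − 7921 = 2362
S_yy = nΣy² − (Σy)² = 13·14014 − 412² = 182182 − 169744 = 12438
r = S_xy / √(S_xx·S_yy) = 4932 / √(2362·12438) = 4932 / √29378556 = 4932 / 5420.1989 = 0.9099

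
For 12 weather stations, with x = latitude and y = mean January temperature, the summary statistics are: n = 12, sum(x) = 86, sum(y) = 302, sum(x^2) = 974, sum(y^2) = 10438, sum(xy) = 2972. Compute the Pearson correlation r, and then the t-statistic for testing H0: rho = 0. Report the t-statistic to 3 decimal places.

Numerator: nΣxy − (Σx)(Σy) = 12·2972 − (86)(302) = 9692
Denominator: √[(nΣx²−(Σx)²)(nΣy²−(Σy)²)]
  nΣx²−(Σx)² = 12·974 − 7396 = 4292;  nΣy²−(Σy)² = 12·10438 − 91204 = 34052
  √(4292·34052) = √146151184 = 12089.3004
r = 9692 / 12089.3004 = 0.8017
t = r·√(n−2)/√(1−r²) = 0.8017·√10 / √(1−0.642723) = 2.535198 / 0.597727 = 4.241

4.241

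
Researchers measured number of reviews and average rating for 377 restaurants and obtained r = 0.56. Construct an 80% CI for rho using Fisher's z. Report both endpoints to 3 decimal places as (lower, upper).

Fisher z: z_r = atanh(r) = ½·ln((1+0.56)/(1−0.56)) = 0.632833
SE(z) = 1/√(n−3) = 1/√374 = 0.051709
80% ⇒ z* = 1.282; margin = 1.282·0.051709 = 0.066291
CI on z-scale: (0.566542, 0.699124)
Back-transform: tanh(0.566542) = 0.512815, tanh(0.699124) = 0.603811

(0.513, 0.604)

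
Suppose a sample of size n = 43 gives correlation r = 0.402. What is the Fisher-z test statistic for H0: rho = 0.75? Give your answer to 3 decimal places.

-3.459

z_r = atanh(0.402) = 0.426032,  z_0 = atanh(0.75) = 0.972955
SE = 1/√(n−3) = 1/√40 = 0.158114
z = (z_r − z_0)/SE = (0.426032 − 0.972955) / 0.158114 = -0.546923 / 0.158114 = -3.459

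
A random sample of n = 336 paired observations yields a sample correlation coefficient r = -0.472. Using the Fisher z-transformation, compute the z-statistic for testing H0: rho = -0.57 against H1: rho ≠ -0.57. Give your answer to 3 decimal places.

z_r = atanh(-0.472) = -0.512641,  z_0 = atanh(-0.57) = -0.647523
SE = 1/√(n−3) = 1/√333 = 0.054800
z = (z_r − z_0)/SE = (-0.512641 − (-0.647523)) / 0.054800 = 0.134882 / 0.054800 = 2.461

2.461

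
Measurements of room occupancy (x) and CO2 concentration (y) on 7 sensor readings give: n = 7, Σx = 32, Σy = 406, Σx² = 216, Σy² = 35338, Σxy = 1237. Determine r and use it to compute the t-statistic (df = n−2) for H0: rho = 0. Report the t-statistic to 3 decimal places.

-2.090

Numerator: nΣxy − (Σx)(Σy) = 7·1237 − (32)(406) = -4333
Denominator: √[(nΣx²−(Σx)²)(nΣy²−(Σy)²)]
  nΣx²−(Σx)² = 7·216 − 1024 = 488;  nΣy²−(Σy)² = 7·35338 − 164836 = 82530
  √(488·82530) = √40274640 = 6346.2304
r = -4333 / 6346.2304 = -0.6828
t = r·√(n−2)/√(1−r²) = -0.6828·√5 / √(1−0.466216) = -1.526787 / 0.730605 = -2.090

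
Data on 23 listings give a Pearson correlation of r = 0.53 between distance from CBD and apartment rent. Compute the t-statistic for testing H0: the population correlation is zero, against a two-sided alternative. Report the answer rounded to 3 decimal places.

1 − r² = 1 − 0.2809 = 0.7191;  √(1−r²) = 0.847998
√(n−2) = √21 = 4.582576
t = r·√(n−2)/√(1−r²) = 0.53 · 4.582576 / 0.847998 = 2.864

2.864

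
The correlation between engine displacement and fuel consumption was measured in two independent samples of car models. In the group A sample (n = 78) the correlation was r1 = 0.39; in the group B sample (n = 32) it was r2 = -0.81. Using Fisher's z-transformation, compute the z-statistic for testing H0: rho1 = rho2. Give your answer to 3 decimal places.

7.037

Fisher z-transforms: z1 = atanh(0.39) = 0.411800, z2 = atanh(-0.81) = -1.127029; difference d = 1.538829
Var(d) = 1/75 + 1/29 = 0.0133333 + 0.0344828 = 0.0478161
z = d/√Var(d) = 1.538829 / √0.0478161 = 1.538829 / 0.218669 = 7.037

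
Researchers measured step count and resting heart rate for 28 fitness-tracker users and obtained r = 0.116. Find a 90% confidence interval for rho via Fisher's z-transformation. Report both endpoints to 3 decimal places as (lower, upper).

(-0.209, 0.418)

Fisher z: z_r = atanh(r) = ½·ln((1+0.116)/(1−0.116)) = 0.116525
SE(z) = 1/√(n−3) = 1/√25 = 0.200000
90% ⇒ z* = 1.645; margin = 1.645·0.200000 = 0.329000
CI on z-scale: (-0.212475, 0.445525)
Back-transform: tanh(-0.212475) = -0.209334, tanh(0.445525) = 0.418214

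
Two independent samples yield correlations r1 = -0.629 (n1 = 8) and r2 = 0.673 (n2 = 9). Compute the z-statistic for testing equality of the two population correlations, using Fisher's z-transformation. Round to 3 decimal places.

z1 = atanh(-0.629) = -0.739760,  z2 = atanh(0.673) = 0.816207
SE = √(1/(n1−3) + 1/(n2−3)) = √(1/5 + 1/6) = √(0.2000000 + 0.1666667) = √0.3666667 = 0.605530
z = (z1 − z2)/SE = (-0.739760 − 0.816207) / 0.605530 = -1.555967 / 0.605530 = -2.570

-2.570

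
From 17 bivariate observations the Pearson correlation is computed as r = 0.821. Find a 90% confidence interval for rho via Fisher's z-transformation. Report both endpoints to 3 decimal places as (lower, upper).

Fisher z: z_r = atanh(r) = ½·ln((1+0.821)/(1−0.821)) = 1.159878
SE(z) = 1/√(n−3) = 1/√14 = 0.267261
90% ⇒ z* = 1.645; margin = 1.645·0.267261 = 0.439644
CI on z-scale: (0.720234, 1.599522)
Back-transform: tanh(0.720234) = 0.617054, tanh(1.599522) = 0.921597

(0.617, 0.922)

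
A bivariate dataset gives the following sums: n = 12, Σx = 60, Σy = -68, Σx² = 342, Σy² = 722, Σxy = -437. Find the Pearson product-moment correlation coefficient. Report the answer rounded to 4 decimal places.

-0.8157

S_xy = nΣxy − ΣxΣy = 12·(-437) − 60·(-68) = -5244 − (-4080) = -1164
S_xx = nΣx² − (Σx)² = 12·342 − 60² = 4104 − 3600 = 504
S_yy = nΣy² − (Σy)² = 12·722 − (-68)² = 8664 − 4624 = 4040
r = S_xy / √(S_xx·S_yy) = -1164 / √(504·4040) = -1164 / √2036160 = -1164 / 1426.9408 = -0.8157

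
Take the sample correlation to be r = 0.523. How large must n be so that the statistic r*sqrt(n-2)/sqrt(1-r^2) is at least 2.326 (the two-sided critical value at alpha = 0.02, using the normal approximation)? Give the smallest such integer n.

Need r·√(n−2)/√(1−r²) ≥ 2.326
√(n−2) ≥ 2.326·√(1−0.273529) / 0.523 = 2.326·0.852333 / 0.523 = 3.7907
n−2 ≥ 14.3694  ⇒  n ≥ 16.3694
Smallest integer n = 17

17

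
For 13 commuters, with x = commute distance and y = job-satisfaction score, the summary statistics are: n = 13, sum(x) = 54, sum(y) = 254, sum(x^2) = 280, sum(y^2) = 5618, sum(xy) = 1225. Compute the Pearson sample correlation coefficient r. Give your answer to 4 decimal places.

0.8895

Numerator: nΣxy − (Σx)(Σy) = 13·1225 − (54)(254) = 2209
Denominator: √[(nΣx²−(Σx)²)(nΣy²−(Σy)²)]
  nΣx²−(Σx)² = 13·280 − 2916 = 724;  nΣy²−(Σy)² = 13·5618 − 64516 = 8518
  √(724·8518) = √6167032 = 2483.3510
r = 2209 / 2483.3510 = 0.8895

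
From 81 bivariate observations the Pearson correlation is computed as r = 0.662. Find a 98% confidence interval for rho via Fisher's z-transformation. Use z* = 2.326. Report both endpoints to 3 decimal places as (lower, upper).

z_r = atanh(0.662) = 0.796366;  SE = 1/√(n−3) = 1/√78 = 0.113228
z-limits: 0.796366 ± 2.326·0.113228 = 0.796366 ± 0.263368 = [0.532998, 1.059734]
ρ-limits: (tanh 0.532998, tanh 1.059734) = (0.488, 0.786)

(0.488, 0.786)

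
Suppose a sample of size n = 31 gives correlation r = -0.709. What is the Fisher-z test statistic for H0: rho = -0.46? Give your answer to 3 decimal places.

Fisher z: atanh(-0.709) = -0.885170, atanh(-0.46) = -0.497311
z = (z_r − z_0)·√(n−3) = (-0.885170 − (-0.497311))·√28 = -0.387859 · 5.291503 = -2.052

-2.052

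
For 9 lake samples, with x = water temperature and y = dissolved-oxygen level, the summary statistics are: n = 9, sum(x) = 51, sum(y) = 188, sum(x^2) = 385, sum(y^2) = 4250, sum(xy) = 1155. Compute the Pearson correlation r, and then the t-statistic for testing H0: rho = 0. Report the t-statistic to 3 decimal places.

1.566

Numerator: nΣxy − (Σx)(Σy) = 9·1155 − (51)(188) = 807
Denominator: √[(nΣx²−(Σx)²)(nΣy²−(Σy)²)]
  nΣx²−(Σx)² = 9·385 − 2601 = 864;  nΣy²−(Σy)² = 9·4250 − 35344 = 2906
  √(864·2906) = √2510784 = 1584.5454
r = 807 / 1584.5454 = 0.5093
t = r·√(n−2)/√(1−r²) = 0.5093·√7 / √(1−0.259386) = 1.347481 / 0.860589 = 1.566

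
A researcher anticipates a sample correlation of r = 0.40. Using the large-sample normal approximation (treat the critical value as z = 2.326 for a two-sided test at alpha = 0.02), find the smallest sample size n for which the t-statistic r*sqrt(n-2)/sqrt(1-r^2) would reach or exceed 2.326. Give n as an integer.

r√(n−2)/√(1−r²) ≥ 2.326  ⇔  n−2 ≥ (2.326)²·(1−r²)/r²
(1−r²)/r² = (1−0.1600)/0.1600 = 5.2500
n ≥ 2 + 5.410276·5.2500 = 2 + 28.4039 = 30.4039
⌈30.4039⌉ = 31

31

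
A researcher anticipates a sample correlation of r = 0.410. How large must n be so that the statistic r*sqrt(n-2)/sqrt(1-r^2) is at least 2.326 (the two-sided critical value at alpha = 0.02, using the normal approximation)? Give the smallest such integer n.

r√(n−2)/√(1−r²) ≥ 2.326  ⇔  n−2 ≥ (2.326)²·(1−r²)/r²
(1−r²)/r² = (1−0.168100)/0.168100 = 4.9488
n ≥ 2 + 5.410276·4.9488 = 2 + 26.7744 = 28.7744
⌈28.7744⌉ = 29

29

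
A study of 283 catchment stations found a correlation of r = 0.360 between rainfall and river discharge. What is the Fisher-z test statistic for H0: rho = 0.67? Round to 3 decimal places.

z_r = atanh(0.360) = 0.376886,  z_0 = atanh(0.67) = 0.810743
SE = 1/√(n−3) = 1/√280 = 0.059761
z = (z_r − z_0)/SE = (0.376886 − 0.810743) / 0.059761 = -0.433857 / 0.059761 = -7.260

-7.260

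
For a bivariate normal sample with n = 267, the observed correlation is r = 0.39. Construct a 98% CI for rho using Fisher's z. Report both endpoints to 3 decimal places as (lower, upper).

(0.262, 0.504)

z_r = atanh(0.39) = 0.411800;  SE = 1/√(n−3) = 1/√264 = 0.061546
z-limits: 0.411800 ± 2.326·0.061546 = 0.411800 ± 0.143156 = [0.268644, 0.554956]
ρ-limits: (tanh 0.268644, tanh 0.554956) = (0.262, 0.504)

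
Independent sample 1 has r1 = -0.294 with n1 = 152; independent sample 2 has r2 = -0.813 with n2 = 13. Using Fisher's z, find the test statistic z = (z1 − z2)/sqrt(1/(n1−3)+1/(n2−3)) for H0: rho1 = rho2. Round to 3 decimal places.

Fisher z-transforms: z1 = atanh(-0.294) = -0.302939, z2 = atanh(-0.813) = -1.135815; difference d = 0.832876
Var(d) = 1/149 + 1/10 = 0.0067114 + 0.1000000 = 0.1067114
z = d/√Var(d) = 0.832876 / √0.1067114 = 0.832876 / 0.326667 = 2.550

2.550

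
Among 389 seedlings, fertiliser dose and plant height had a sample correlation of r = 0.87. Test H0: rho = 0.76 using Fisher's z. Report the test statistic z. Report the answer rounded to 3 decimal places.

z_r = atanh(0.87) = 1.333080,  z_0 = atanh(0.76) = 0.996215
SE = 1/√(n−3) = 1/√386 = 0.050899
z = (z_r − z_0)/SE = (1.333080 − 0.996215) / 0.050899 = 0.336865 / 0.050899 = 6.618

6.618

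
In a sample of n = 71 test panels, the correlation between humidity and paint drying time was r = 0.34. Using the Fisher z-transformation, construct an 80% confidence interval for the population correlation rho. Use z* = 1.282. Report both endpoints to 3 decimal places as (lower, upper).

(0.196, 0.470)

Fisher z: z_r = atanh(r) = ½·ln((1+0.34)/(1−0.34)) = 0.354093
SE(z) = 1/√(n−3) = 1/√68 = 0.121268
80% ⇒ z* = 1.282; margin = 1.282·0.121268 = 0.155466
CI on z-scale: (0.198627, 0.509559)
Back-transform: tanh(0.198627) = 0.196055, tanh(0.509559) = 0.469602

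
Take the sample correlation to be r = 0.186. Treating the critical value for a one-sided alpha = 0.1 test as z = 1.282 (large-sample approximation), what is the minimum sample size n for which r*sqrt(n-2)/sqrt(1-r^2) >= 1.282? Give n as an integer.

Need r·√(n−2)/√(1−r²) ≥ 1.282
√(n−2) ≥ 1.282·√(1−0.034596) / 0.186 = 1.282·0.982550 / 0.186 = 6.7722
n−2 ≥ 45.8627  ⇒  n ≥ 47.8627
Smallest integer n = 48

48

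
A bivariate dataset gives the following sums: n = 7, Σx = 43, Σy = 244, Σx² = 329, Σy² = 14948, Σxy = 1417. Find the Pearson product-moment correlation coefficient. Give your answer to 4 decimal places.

-0.1266

Numerator: nΣxy − (Σx)(Σy) = 7·1417 − (43)(244) = -573
Denominator: √[(nΣx²−(Σx)²)(nΣy²−(Σy)²)]
  nΣx²−(Σx)² = 7·329 − 1849 = 454;  nΣy²−(Σy)² = 7·14948 − 59536 = 45100
  √(454·45100) = √20475400 = 4524.9751
r = -573 / 4524.9751 = -0.1266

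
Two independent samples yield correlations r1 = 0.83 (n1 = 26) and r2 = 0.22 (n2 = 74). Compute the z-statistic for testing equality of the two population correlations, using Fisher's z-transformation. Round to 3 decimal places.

4.020

Fisher z-transforms: z1 = atanh(0.83) = 1.188136, z2 = atanh(0.22) = 0.223656; difference d = 0.964480
Var(d) = 1/23 + 1/71 = 0.0434783 + 0.0140845 = 0.0575628
z = d/√Var(d) = 0.964480 / √0.0575628 = 0.964480 / 0.239922 = 4.020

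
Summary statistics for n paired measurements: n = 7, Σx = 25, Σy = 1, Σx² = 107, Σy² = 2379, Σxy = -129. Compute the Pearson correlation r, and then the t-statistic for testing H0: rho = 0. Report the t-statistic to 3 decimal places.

S_xy = nΣxy − ΣxΣy = 7·(-129) − 25·1 = -903 − 25 = -928
S_xx = nΣx² − (Σx)² = 7·107 − 25² = 749 − 625 = 124
S_yy = nΣy² − (Σy)² = 7·2379 − 1² = 16653 − 1 = 16652
r = S_xy / √(S_xx·S_yy) = -928 / √(124·16652) = -928 / √2064848 = -928 / 1436.9579 = -0.6458
t = r·√(n−2)/√(1−r²) = -0.6458·√5 / √(1−0.417058) = -1.444053 / 0.763506 = -1.891

-1.891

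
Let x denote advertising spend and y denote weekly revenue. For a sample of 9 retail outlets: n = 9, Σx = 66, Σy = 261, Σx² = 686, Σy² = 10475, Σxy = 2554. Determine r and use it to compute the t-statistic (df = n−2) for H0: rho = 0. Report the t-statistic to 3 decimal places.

4.020

S_xy = nΣxy − ΣxΣy = 9·2554 − 66·261 = 22986 − 17226 = 5760
S_xx = nΣx² − (Σx)² = 9·686 − 66² = 6174 − 4356 = 1818
S_yy = nΣy² − (Σy)² = 9·10475 − 261² = 94275 − 68121 = 26154
r = S_xy / √(S_xx·S_yy) = 5760 / √(1818·26154) = 5760 / √47547972 = 5760 / 6895.5038 = 0.8353
t = r·√(n−2)/√(1−r²) = 0.8353·√7 / √(1−0.697726) = 2.209996 / 0.549795 = 4.020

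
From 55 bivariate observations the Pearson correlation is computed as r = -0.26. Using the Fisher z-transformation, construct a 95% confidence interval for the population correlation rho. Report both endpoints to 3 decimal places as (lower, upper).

(-0.491, 0.006)

Fisher z: z_r = atanh(r) = ½·ln((1+(-0.26))/(1−(-0.26))) = -0.266108
SE(z) = 1/√(n−3) = 1/√52 = 0.138675
95% ⇒ z* = 1.960; margin = 1.960·0.138675 = 0.271803
CI on z-scale: (-0.537911, 0.005695)
Back-transform: tanh(-0.537911) = -0.491405, tanh(0.005695) = 0.005695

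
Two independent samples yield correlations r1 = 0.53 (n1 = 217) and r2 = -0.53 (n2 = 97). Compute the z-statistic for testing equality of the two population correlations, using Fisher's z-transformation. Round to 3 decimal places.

9.539

z1 = atanh(0.53) = 0.590145,  z2 = atanh(-0.53) = -0.590145
SE = √(1/(n1−3) + 1/(n2−3)) = √(1/214 + 1/94) = √(0.0046729 + 0.0106383) = √0.0153112 = 0.123738
z = (z1 − z2)/SE = (0.590145 − (-0.590145)) / 0.123738 = 1.180290 / 0.123738 = 9.539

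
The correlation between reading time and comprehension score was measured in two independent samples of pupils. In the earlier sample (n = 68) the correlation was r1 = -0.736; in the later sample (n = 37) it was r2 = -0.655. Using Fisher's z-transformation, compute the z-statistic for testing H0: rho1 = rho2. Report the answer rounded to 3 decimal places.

-0.745

z1 = atanh(-0.736) = -0.941695,  z2 = atanh(-0.655) = -0.784006
SE = √(1/(n1−3) + 1/(n2−3)) = √(1/65 + 1/34) = √(0.0153846 + 0.0294118) = √0.0447964 = 0.211652
z = (z1 − z2)/SE = (-0.941695 − (-0.784006)) / 0.211652 = -0.157689 / 0.211652 = -0.745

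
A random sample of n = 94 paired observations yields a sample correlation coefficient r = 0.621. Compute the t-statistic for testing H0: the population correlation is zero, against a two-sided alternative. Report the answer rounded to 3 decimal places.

t = r·√(n−2) / √(1−r²) with r = 0.621, n = 94
  = 0.621·√92 / √(1 − 0.385641)
  = 0.621·9.591663 / 0.783811
  = 5.956423 / 0.783811 = 7.599

7.599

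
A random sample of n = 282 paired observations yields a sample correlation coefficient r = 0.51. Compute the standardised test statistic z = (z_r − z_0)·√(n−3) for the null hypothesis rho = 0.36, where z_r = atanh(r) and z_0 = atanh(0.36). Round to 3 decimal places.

3.104

z_r = atanh(0.51) = 0.562730,  z_0 = atanh(0.36) = 0.376886
SE = 1/√(n−3) = 1/√279 = 0.059868
z = (z_r − z_0)/SE = (0.562730 − 0.376886) / 0.059868 = 0.185844 / 0.059868 = 3.104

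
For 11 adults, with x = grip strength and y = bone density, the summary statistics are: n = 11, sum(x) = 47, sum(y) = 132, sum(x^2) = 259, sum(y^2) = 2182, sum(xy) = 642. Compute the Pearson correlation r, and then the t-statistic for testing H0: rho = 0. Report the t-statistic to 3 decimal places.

S_xy = nΣxy − ΣxΣy = 11·642 − 47·132 = 7062 − 6204 = 858
S_xx = nΣx² − (Σx)² = 11·259 − 47² = 2849 − 2209 = 640
S_yy = nΣy² − (Σy)² = 11·2182 − 132² = 24002 − 17424 = 6578
r = S_xy / √(S_xx·S_yy) = 858 / √(640·6578) = 858 / √4209920 = 858 / 2051.8090 = 0.4182
t = r·√(n−2)/√(1−r²) = 0.4182·√9 / √(1−0.174891) = 1.254600 / 0.908355 = 1.381

1.381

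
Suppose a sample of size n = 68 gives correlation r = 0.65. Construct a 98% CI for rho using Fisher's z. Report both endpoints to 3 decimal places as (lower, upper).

(0.452, 0.787)

Fisher z: z_r = atanh(r) = ½·ln((1+0.65)/(1−0.65)) = 0.775299
SE(z) = 1/√(n−3) = 1/√65 = 0.124035
98% ⇒ z* = 2.326; margin = 2.326·0.124035 = 0.288505
CI on z-scale: (0.486794, 1.063804)
Back-transform: tanh(0.486794) = 0.451668, tanh(1.063804) = 0.787115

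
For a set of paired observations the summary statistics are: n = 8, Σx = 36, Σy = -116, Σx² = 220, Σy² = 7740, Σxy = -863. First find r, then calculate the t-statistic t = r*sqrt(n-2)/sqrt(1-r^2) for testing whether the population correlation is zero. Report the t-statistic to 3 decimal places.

-1.723

Numerator: nΣxy − (Σx)(Σy) = 8·(-863) − (36)(-116) = -2728
Denominator: √[(nΣx²−(Σx)²)(nΣy²−(Σy)²)]
  nΣx²−(Σx)² = 8·220 − 1296 = 464;  nΣy²−(Σy)² = 8·7740 − 13456 = 48464
  √(464·48464) = √22487296 = 4742.0772
r = -2728 / 4742.0772 = -0.5753
t = r·√(n−2)/√(1−r²) = -0.5753·√6 / √(1−0.330970) = -1.409191 / 0.817943 = -1.723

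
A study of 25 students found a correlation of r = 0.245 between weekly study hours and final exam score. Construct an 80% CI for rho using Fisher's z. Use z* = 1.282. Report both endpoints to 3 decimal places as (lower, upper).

(-0.023, 0.480)

z_r = atanh(0.245) = 0.250087;  SE = 1/√(n−3) = 1/√22 = 0.213201
z-limits: 0.250087 ± 1.282·0.213201 = 0.250087 ± 0.273324 = [-0.023237, 0.523411]
ρ-limits: (tanh -0.023237, tanh 0.523411) = (-0.023, 0.480)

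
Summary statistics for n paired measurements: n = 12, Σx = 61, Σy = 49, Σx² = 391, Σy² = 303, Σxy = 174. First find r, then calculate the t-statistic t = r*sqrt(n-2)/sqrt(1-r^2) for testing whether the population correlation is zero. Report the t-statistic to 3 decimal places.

-4.578

S_xy = nΣxy − ΣxΣy = 12·174 − 61·49 = 2088 − 2989 = -901
S_xx = nΣx² − (Σx)² = 12·391 − 61² = 4692 − 3721 = 971
S_yy = nΣy² − (Σy)² = 12·303 − 49² = 3636 − 2401 = 1235
r = S_xy / √(S_xx·S_yy) = -901 / √(971·1235) = -901 / √1199185 = -901 / 1095.0731 = -0.8228
t = r·√(n−2)/√(1−r²) = -0.8228·√10 / √(1−0.677000) = -2.601922 / 0.568331 = -4.578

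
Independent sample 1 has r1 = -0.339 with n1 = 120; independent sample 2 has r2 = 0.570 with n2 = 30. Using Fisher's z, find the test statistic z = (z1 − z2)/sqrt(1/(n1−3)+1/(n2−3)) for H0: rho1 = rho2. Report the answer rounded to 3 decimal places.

-4.686

z1 = atanh(-0.339) = -0.352962,  z2 = atanh(0.570) = 0.647523
SE = √(1/(n1−3) + 1/(n2−3)) = √(1/117 + 1/27) = √(0.0085470 + 0.0370370) = √0.0455840 = 0.213504
z = (z1 − z2)/SE = (-0.352962 − 0.647523) / 0.213504 = -1.000485 / 0.213504 = -4.686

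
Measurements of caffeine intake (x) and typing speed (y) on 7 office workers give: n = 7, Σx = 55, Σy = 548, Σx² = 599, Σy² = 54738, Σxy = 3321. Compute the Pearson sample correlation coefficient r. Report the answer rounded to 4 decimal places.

Numerator: nΣxy − (Σx)(Σy) = 7·3321 − (55)(548) = -6893
Denominator: √[(nΣx²−(Σx)²)(nΣy²−(Σy)²)]
  nΣx²−(Σx)² = 7·599 − 3025 = 1168;  nΣy²−(Σy)² = 7·54738 − 300304 = 82862
  √(1168·82862) = √96782816 = 9837.8258
r = -6893 / 9837.8258 = -0.7007

-0.7007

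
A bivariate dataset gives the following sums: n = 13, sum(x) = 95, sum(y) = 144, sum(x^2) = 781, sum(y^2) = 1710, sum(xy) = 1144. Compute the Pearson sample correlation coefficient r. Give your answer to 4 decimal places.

Numerator: nΣxy − (Σx)(Σy) = 13·1144 − (95)(144) = 1192
Denominator: √[(nΣx²−(Σx)²)(nΣy²−(Σy)²)]
  nΣx²−(Σx)² = 13·781 − 9025 = 1128;  nΣy²−(Σy)² = 13·1710 − 20736 = 1494
  √(1128·1494) = √1685232 = 1298.1649
r = 1192 / 1298.1649 = 0.9182

0.9182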